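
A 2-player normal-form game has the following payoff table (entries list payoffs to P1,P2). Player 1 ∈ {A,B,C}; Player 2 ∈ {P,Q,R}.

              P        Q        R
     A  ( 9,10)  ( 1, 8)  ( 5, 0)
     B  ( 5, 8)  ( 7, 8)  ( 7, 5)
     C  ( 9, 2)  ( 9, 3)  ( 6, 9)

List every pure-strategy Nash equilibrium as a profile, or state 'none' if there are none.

(A,P): NE
(A,Q): not NE [P1→C gives 9>1; P2→P gives 10>8]
(A,R): not NE [P1→B gives 7>5; P2→P gives 10>0]
(B,P): not NE [P1→C gives 9>5]
(B,Q): not NE [P1→C gives 9>7]
(B,R): not NE [P2→Q gives 8>5]
(C,P): not NE [P2→R gives 9>2]
(C,Q): not NE [P2→R gives 9>3]
(C,R): not NE [P1→B gives 7>6]

PSNE = {(A,P)}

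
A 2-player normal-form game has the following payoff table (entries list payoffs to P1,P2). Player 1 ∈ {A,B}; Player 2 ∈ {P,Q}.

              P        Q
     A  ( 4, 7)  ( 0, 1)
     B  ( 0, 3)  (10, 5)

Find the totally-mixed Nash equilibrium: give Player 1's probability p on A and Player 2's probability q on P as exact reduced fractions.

(p,q) = (1/4, 5/7)

P1 indiff ⇒ q·4+(1-q)·0 = q·0+(1-q)·10 ⇒ q(4) = (1-q)(10) ⇒ q = 5/7
P2 indiff ⇒ p·7+(1-p)·3 = p·1+(1-p)·5 ⇒ p(6) = (1-p)(2) ⇒ p = 1/4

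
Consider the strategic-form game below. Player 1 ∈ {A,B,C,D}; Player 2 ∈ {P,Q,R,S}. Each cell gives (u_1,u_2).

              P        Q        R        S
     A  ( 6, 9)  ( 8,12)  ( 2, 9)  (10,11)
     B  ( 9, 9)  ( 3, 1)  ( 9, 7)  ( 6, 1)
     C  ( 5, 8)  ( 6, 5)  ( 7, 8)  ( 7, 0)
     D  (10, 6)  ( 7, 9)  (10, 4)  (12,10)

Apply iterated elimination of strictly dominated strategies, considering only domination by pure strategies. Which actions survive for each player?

P1 drop B (D beats it: P:10>9 Q:7>3 R:10>9 S:12>6)
P1 drop C (D beats it: P:10>5 Q:7>6 R:10>7 S:12>7)
P2 drop P (Q beats it: A:12>9 D:9>6)
P2 drop R (Q beats it: A:12>9 D:9>4)
P1→{A,D} P2→{Q,S}

Survivors P1:{A,D} P2:{Q,S}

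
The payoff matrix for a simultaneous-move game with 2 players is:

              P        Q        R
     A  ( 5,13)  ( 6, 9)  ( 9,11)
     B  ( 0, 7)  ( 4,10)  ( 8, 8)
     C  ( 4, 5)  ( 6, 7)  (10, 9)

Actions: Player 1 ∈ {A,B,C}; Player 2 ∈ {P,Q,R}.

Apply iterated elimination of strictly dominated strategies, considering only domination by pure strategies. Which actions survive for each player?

P1 drop B (A beats it: P:5>0 Q:6>4 R:9>8)
P2 drop Q (R beats it: A:11>9 C:9>7)
P1→{A,C} P2→{P,R}

Remaining: P1:{A,C} P2:{P,R}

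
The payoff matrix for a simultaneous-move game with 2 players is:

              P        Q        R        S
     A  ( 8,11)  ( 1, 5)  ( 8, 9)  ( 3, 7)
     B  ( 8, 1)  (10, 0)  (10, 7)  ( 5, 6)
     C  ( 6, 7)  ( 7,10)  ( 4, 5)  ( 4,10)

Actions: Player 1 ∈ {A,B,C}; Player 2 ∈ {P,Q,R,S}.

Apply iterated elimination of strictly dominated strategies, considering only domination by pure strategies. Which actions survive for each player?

P1 drop C (B beats it: P:8>6 Q:10>7 R:10>4 S:5>4)
P2 drop Q (P beats it: A:11>5 B:1>0)
P2 drop S (R beats it: A:9>7 B:7>6)
P1→{A,B} P2→{P,R}

Remaining: P1:{A,B} P2:{P,R}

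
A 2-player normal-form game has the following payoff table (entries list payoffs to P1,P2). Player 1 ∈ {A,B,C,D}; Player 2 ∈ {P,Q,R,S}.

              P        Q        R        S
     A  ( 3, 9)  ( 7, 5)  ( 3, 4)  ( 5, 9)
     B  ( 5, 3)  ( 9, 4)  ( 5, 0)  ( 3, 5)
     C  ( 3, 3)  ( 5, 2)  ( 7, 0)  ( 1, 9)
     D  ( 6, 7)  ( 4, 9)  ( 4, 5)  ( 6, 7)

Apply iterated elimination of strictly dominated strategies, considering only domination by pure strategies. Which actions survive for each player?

P2 drop R (P beats it: A:9>4 B:3>0 C:3>0 D:7>5)
P1 drop C (B beats it: P:5>3 Q:9>5 S:3>1)
P1→{A,B,D} P2→{P,Q,S}

Remaining: P1:{A,B,D} P2:{P,Q,S}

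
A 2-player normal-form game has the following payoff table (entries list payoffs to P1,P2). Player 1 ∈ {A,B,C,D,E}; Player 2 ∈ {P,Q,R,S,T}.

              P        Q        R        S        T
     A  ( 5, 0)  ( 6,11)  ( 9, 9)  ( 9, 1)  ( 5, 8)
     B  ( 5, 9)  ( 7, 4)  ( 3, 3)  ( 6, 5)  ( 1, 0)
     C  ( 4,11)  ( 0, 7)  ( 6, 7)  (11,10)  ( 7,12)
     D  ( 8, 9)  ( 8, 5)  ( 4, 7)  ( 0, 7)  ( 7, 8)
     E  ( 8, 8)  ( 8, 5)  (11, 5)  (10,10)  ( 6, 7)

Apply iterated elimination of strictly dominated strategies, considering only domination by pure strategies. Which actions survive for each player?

P1 drop A (E beats it: P:8>5 Q:8>6 R:11>9 S:10>9 T:6>5)
P1 drop B (E beats it: P:8>5 Q:8>7 R:11>3 S:10>6 T:6>1)
P2 drop Q (P beats it: C:11>7 D:9>5 E:8>5)
P2 drop R (P beats it: C:11>7 D:9>7 E:8>5)
P1→{C,D,E} P2→{P,S,T}

Remaining: P1:{C,D,E} P2:{P,S,T}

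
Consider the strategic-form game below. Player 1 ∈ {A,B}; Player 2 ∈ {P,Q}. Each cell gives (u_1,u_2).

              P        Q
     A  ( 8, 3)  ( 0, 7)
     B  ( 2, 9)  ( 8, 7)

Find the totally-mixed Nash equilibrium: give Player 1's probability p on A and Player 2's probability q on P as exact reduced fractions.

P1 indiff ⇒ q·8+(1-q)·0 = q·2+(1-q)·8 ⇒ q(6) = (1-q)(8) ⇒ q = 4/7
P2 indiff ⇒ p·3+(1-p)·9 = p·7+(1-p)·7 ⇒ p(-4) = (1-p)(-2) ⇒ p = 1/3

p=1/3, q=4/7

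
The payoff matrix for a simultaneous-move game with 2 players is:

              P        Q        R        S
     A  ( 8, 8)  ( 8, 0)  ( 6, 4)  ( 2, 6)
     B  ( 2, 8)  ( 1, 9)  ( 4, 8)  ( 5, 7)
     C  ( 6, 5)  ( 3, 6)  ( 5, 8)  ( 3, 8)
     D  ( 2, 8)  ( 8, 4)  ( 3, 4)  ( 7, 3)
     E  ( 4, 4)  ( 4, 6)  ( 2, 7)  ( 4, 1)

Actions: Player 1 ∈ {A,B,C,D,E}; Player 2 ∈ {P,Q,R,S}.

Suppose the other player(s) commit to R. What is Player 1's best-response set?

BR_1 = {A}

u_1(A vs R) = 6
u_1(B vs R) = 4
u_1(C vs R) = 5
u_1(D vs R) = 3
u_1(E vs R) = 2
max payoff 6 at {A}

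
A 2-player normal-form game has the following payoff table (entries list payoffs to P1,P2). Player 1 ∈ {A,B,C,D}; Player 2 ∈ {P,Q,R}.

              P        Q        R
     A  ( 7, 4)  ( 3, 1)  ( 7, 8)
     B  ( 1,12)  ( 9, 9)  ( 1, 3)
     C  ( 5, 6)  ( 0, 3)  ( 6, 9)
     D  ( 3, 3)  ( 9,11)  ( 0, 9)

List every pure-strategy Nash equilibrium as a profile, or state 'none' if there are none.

(A,P): not NE [P2→R gives 8>4]
(A,Q): not NE [P1→D gives 9>3; P2→R gives 8>1]
(A,R): NE
(B,P): not NE [P1→A gives 7>1]
(B,Q): not NE [P2→P gives 12>9]
(B,R): not NE [P1→A gives 7>1; P2→P gives 12>3]
(C,P): not NE [P1→A gives 7>5; P2→R gives 9>6]
(C,Q): not NE [P1→D gives 9>0; P2→R gives 9>3]
(C,R): not NE [P1→A gives 7>6]
(D,P): not NE [P1→A gives 7>3; P2→Q gives 11>3]
(D,Q): NE
(D,R): not NE [P1→A gives 7>0; P2→Q gives 11>9]

PSNE = {(A,R), (D,Q)}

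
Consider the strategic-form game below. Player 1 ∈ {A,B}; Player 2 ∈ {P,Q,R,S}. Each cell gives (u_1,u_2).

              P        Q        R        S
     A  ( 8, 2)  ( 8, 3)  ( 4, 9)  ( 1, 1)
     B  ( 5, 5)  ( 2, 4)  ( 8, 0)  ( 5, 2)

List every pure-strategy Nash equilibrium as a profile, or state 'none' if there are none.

(A,P): not NE [P2→R gives 9>2]
(A,Q): not NE [P2→R gives 9>3]
(A,R): not NE [P1→B gives 8>4]
(A,S): not NE [P1→B gives 5>1; P2→R gives 9>1]
(B,P): not NE [P1→A gives 8>5]
(B,Q): not NE [P1→A gives 8>2; P2→P gives 5>4]
(B,R): not NE [P2→P gives 5>0]
(B,S): not NE [P2→P gives 5>2]

Equilibria: none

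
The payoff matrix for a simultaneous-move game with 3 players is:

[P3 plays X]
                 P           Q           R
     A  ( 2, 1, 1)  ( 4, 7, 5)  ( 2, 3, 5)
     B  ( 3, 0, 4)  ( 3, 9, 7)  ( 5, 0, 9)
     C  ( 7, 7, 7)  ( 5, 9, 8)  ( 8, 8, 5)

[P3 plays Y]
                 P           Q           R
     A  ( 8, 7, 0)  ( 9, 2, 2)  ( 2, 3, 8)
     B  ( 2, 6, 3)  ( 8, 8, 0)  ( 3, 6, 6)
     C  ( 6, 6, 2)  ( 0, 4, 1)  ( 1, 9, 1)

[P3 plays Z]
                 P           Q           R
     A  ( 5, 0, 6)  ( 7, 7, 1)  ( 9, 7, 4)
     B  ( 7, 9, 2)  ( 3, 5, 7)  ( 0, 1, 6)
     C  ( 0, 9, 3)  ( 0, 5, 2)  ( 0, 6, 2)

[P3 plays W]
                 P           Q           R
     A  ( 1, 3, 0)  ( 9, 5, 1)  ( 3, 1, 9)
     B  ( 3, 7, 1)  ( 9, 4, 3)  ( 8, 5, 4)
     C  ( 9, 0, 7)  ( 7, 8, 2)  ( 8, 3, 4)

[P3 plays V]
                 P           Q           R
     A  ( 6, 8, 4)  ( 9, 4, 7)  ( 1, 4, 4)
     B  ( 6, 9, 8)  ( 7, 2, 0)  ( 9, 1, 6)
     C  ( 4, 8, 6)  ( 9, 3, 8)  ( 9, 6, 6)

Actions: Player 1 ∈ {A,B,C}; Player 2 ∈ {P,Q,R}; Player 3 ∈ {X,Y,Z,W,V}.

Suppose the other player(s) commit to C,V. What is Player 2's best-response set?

u_2(P vs C,V) = 8
u_2(Q vs C,V) = 3
u_2(R vs C,V) = 6
max payoff 8 at {P}

argmax u_2 = {P}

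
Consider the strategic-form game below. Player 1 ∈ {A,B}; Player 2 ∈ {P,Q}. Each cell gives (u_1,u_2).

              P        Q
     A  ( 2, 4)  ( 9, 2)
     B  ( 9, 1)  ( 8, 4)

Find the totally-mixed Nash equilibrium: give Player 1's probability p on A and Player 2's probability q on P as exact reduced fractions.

p=3/5, q=1/8

P1 indiff ⇒ q·2+(1-q)·9 = q·9+(1-q)·8 ⇒ q(-7) = (1-q)(-1) ⇒ q = 1/8
P2 indiff ⇒ p·4+(1-p)·1 = p·2+(1-p)·4 ⇒ p(2) = (1-p)(3) ⇒ p = 3/5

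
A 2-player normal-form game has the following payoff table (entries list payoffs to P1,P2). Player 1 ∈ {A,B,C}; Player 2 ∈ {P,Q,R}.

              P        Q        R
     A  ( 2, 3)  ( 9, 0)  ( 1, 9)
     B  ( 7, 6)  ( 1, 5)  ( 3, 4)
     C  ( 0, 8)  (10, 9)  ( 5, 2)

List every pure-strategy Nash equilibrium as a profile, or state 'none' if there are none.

(A,P): not NE [P1→B gives 7>2; P2→R gives 9>3]
(A,Q): not NE [P1→C gives 10>9; P2→R gives 9>0]
(A,R): not NE [P1→C gives 5>1]
(B,P): NE
(B,Q): not NE [P1→C gives 10>1; P2→P gives 6>5]
(B,R): not NE [P1→C gives 5>3; P2→P gives 6>4]
(C,P): not NE [P1→B gives 7>0; P2→Q gives 9>8]
(C,Q): NE
(C,R): not NE [P2→Q gives 9>2]

PSNE = {(B,P), (C,Q)}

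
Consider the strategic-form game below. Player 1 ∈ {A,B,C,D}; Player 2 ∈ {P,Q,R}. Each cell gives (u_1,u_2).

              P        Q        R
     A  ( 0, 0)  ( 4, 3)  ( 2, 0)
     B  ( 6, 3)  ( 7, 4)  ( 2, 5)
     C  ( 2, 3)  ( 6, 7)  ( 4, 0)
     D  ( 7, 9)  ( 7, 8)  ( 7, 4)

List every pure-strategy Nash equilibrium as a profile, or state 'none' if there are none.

(A,P): not NE [P1→D gives 7>0; P2→Q gives 3>0]
(A,Q): not NE [P1→D gives 7>4]
(A,R): not NE [P1→D gives 7>2; P2→Q gives 3>0]
(B,P): not NE [P1→D gives 7>6; P2→R gives 5>3]
(B,Q): not NE [P2→R gives 5>4]
(B,R): not NE [P1→D gives 7>2]
(C,P): not NE [P1→D gives 7>2; P2→Q gives 7>3]
(C,Q): not NE [P1→D gives 7>6]
(C,R): not NE [P1→D gives 7>4; P2→Q gives 7>0]
(D,P): NE
(D,Q): not NE [P2→P gives 9>8]
(D,R): not NE [P2→P gives 9>4]

NE set: (D,P)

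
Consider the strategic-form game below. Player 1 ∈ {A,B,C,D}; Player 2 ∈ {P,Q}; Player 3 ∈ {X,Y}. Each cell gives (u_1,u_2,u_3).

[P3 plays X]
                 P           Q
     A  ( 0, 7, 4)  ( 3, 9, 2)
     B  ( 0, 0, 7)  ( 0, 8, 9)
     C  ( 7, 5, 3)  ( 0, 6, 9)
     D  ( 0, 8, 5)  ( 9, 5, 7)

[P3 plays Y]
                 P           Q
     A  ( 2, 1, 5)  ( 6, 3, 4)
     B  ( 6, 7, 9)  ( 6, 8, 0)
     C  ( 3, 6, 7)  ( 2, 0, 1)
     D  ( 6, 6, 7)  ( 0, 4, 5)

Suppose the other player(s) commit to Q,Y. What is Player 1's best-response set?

u_1(A vs Q,Y) = 6
u_1(B vs Q,Y) = 6
u_1(C vs Q,Y) = 2
u_1(D vs Q,Y) = 0
max payoff 6 at {A,B}

BR_1 = {A,B}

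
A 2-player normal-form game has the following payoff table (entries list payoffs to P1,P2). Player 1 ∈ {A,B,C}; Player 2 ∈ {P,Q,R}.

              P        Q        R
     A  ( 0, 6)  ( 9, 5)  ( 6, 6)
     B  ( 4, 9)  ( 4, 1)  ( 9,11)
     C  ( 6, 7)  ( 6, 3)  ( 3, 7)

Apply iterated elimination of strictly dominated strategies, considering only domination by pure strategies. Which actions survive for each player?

IESDS → P1:{B,C} P2:{P,R}

P2 drop Q (P beats it: A:6>5 B:9>1 C:7>3)
P1 drop A (B beats it: P:4>0 R:9>6)
P1→{B,C} P2→{P,R}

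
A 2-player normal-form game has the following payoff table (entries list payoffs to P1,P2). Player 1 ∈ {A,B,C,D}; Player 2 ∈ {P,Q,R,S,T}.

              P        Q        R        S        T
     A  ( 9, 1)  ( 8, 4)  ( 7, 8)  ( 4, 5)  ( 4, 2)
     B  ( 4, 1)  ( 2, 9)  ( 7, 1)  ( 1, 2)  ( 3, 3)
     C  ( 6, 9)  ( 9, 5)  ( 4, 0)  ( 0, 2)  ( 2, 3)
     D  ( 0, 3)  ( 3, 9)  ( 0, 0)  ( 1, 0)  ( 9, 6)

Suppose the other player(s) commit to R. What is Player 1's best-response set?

u_1(A vs R) = 7
u_1(B vs R) = 7
u_1(C vs R) = 4
u_1(D vs R) = 0
max payoff 7 at {A,B}

BR_1 = {A,B}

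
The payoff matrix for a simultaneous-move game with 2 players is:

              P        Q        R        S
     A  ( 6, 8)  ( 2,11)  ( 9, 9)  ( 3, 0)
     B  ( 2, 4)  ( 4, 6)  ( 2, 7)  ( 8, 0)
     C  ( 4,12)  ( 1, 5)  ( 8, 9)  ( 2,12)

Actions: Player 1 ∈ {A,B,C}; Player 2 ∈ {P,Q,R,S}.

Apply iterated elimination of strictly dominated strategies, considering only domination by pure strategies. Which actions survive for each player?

P1 drop C (A beats it: P:6>4 Q:2>1 R:9>8 S:3>2)
P2 drop P (Q beats it: A:11>8 B:6>4)
P2 drop S (Q beats it: A:11>0 B:6>0)
P1→{A,B} P2→{Q,R}

IESDS → P1:{A,B} P2:{Q,R}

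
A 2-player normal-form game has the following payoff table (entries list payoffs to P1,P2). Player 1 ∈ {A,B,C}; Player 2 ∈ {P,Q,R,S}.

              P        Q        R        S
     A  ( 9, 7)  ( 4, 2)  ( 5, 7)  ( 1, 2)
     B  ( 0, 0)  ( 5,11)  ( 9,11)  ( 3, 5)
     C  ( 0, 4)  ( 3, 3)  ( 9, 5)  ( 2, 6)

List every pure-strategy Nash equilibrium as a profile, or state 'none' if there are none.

NE set: (A,P), (B,Q), (B,R)

(A,P): NE
(A,Q): not NE [P1→B gives 5>4; P2→R gives 7>2]
(A,R): not NE [P1→C gives 9>5]
(A,S): not NE [P1→B gives 3>1; P2→R gives 7>2]
(B,P): not NE [P1→A gives 9>0; P2→R gives 11>0]
(B,Q): NE
(B,R): NE
(B,S): not NE [P2→R gives 11>5]
(C,P): not NE [P1→A gives 9>0; P2→S gives 6>4]
(C,Q): not NE [P1→B gives 5>3; P2→S gives 6>3]
(C,R): not NE [P2→S gives 6>5]
(C,S): not NE [P1→B gives 3>2]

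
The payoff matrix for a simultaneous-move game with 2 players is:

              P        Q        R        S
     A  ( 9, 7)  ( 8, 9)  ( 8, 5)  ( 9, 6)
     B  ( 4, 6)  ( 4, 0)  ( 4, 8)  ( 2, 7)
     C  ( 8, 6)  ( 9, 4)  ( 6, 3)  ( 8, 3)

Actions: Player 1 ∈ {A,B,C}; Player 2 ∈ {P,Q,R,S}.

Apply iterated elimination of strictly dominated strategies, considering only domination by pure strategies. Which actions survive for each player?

IESDS → P1:{A,C} P2:{P,Q}

P1 drop B (A beats it: P:9>4 Q:8>4 R:8>4 S:9>2)
P2 drop R (P beats it: A:7>5 C:6>3)
P2 drop S (P beats it: A:7>6 C:6>3)
P1→{A,C} P2→{P,Q}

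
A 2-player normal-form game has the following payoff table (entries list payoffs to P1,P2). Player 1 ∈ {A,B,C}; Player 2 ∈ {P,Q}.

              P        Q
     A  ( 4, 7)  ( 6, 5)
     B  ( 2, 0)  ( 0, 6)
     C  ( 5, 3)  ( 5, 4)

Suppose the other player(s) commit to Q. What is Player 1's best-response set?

u_1(A vs Q) = 6
u_1(B vs Q) = 0
u_1(C vs Q) = 5
max payoff 6 at {A}

argmax u_1 = {A}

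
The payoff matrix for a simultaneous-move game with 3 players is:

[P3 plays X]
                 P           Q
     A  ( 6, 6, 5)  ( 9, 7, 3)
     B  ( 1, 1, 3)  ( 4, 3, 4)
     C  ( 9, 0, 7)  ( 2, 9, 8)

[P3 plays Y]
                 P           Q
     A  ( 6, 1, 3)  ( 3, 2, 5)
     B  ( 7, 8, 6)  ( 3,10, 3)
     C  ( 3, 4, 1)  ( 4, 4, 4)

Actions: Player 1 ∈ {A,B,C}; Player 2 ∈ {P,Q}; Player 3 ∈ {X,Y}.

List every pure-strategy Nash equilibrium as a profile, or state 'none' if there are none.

PSNE: ∅

(A,P,X): not NE [P1→C gives 9>6; P2→Q gives 7>6]
(A,P,Y): not NE [P1→B gives 7>6; P2→Q gives 2>1; P3→X gives 5>3]
(A,Q,X): not NE [P3→Y gives 5>3]
(A,Q,Y): not NE [P1→C gives 4>3]
(B,P,X): not NE [P1→C gives 9>1; P2→Q gives 3>1; P3→Y gives 6>3]
(B,P,Y): not NE [P2→Q gives 10>8]
(B,Q,X): not NE [P1→A gives 9>4]
(B,Q,Y): not NE [P1→C gives 4>3; P3→X gives 4>3]
(C,P,X): not NE [P2→Q gives 9>0]
(C,P,Y): not NE [P1→B gives 7>3; P3→X gives 7>1]
(C,Q,X): not NE [P1→A gives 9>2]
(C,Q,Y): not NE [P3→X gives 8>4]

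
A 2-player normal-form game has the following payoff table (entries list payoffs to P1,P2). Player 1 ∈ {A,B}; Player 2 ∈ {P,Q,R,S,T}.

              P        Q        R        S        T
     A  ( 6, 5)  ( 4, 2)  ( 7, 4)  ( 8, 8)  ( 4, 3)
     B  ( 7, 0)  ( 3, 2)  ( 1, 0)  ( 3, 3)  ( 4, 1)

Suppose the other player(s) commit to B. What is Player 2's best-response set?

u_2(P vs B) = 0
u_2(Q vs B) = 2
u_2(R vs B) = 0
u_2(S vs B) = 3
u_2(T vs B) = 1
max payoff 3 at {S}

P2 best: {S}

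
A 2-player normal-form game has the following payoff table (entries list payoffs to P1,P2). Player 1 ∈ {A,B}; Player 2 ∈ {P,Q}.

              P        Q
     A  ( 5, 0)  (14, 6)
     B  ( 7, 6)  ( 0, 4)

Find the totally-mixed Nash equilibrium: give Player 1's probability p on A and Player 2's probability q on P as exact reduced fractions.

P1 indiff ⇒ q·5+(1-q)·14 = q·7+(1-q)·0 ⇒ q(-2) = (1-q)(-14) ⇒ q = 7/8
P2 indiff ⇒ p·0+(1-p)·6 = p·6+(1-p)·4 ⇒ p(-6) = (1-p)(-2) ⇒ p = 1/4

p=1/4, q=7/8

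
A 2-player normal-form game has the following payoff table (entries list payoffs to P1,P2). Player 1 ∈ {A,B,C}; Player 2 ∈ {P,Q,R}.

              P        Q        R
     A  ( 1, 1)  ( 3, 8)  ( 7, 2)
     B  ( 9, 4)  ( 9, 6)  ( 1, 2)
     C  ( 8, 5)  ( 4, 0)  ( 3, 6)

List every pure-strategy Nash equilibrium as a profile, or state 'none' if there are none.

Nash profiles: (B,Q)

(A,P): not NE [P1→B gives 9>1; P2→Q gives 8>1]
(A,Q): not NE [P1→B gives 9>3]
(A,R): not NE [P2→Q gives 8>2]
(B,P): not NE [P2→Q gives 6>4]
(B,Q): NE
(B,R): not NE [P1→A gives 7>1; P2→Q gives 6>2]
(C,P): not NE [P1→B gives 9>8; P2→R gives 6>5]
(C,Q): not NE [P1→B gives 9>4; P2→R gives 6>0]
(C,R): not NE [P1→A gives 7>3]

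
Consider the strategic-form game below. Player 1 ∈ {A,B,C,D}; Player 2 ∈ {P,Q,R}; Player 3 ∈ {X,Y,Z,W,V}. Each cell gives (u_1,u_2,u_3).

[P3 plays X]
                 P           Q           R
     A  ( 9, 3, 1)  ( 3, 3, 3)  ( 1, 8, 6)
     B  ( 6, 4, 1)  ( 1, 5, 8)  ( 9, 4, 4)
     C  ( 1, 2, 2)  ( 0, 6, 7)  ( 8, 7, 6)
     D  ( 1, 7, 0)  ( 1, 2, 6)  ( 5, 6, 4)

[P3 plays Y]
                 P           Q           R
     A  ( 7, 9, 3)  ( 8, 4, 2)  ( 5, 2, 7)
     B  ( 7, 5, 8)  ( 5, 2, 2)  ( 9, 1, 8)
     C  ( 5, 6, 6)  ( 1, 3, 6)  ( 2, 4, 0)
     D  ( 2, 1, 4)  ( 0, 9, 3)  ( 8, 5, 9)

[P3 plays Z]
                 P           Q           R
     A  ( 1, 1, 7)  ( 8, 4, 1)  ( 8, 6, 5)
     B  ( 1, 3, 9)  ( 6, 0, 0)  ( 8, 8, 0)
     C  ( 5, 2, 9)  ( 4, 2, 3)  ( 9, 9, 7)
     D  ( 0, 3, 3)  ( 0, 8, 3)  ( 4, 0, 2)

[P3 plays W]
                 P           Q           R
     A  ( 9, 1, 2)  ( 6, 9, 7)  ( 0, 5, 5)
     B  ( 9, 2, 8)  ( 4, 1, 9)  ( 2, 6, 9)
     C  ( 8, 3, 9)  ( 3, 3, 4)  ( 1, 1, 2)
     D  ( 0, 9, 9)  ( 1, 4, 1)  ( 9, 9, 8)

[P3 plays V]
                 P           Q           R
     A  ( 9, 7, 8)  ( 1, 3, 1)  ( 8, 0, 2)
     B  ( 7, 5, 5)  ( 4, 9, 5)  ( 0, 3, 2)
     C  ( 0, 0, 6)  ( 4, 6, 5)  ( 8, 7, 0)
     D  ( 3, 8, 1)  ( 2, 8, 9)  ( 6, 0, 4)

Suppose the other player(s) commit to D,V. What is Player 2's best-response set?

argmax u_2 = {P,Q}

u_2(P vs D,V) = 8
u_2(Q vs D,V) = 8
u_2(R vs D,V) = 0
max payoff 8 at {P,Q}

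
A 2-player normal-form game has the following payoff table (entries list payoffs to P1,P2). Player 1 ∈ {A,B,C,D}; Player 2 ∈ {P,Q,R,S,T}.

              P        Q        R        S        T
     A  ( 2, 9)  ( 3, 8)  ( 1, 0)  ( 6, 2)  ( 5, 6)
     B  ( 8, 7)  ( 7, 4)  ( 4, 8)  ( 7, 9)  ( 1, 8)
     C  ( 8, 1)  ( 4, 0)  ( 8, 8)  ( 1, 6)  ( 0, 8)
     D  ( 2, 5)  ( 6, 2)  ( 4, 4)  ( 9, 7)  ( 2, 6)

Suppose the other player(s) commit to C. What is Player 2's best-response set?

u_2(P vs C) = 1
u_2(Q vs C) = 0
u_2(R vs C) = 8
u_2(S vs C) = 6
u_2(T vs C) = 8
max payoff 8 at {R,T}

BR_2 = {R,T}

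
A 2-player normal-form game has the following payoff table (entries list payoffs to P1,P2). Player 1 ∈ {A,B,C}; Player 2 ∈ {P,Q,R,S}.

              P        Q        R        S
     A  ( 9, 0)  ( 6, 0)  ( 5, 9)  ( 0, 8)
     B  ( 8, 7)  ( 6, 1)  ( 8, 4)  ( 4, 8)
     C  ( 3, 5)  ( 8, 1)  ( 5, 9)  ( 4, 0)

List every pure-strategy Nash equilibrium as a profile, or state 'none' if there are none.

Nash profiles: (B,S)

(A,P): not NE [P2→R gives 9>0]
(A,Q): not NE [P1→C gives 8>6; P2→R gives 9>0]
(A,R): not NE [P1→B gives 8>5]
(A,S): not NE [P1→C gives 4>0; P2→R gives 9>8]
(B,P): not NE [P1→A gives 9>8; P2→S gives 8>7]
(B,Q): not NE [P1→C gives 8>6; P2→S gives 8>1]
(B,R): not NE [P2→S gives 8>4]
(B,S): NE
(C,P): not NE [P1→A gives 9>3; P2→R gives 9>5]
(C,Q): not NE [P2→R gives 9>1]
(C,R): not NE [P1→B gives 8>5]
(C,S): not NE [P2→R gives 9>0]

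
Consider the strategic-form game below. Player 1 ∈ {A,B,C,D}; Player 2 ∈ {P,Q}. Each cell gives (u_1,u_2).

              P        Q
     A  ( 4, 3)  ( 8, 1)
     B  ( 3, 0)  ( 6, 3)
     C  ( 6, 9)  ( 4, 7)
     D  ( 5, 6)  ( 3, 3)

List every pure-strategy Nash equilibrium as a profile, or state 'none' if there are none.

(A,P): not NE [P1→C gives 6>4]
(A,Q): not NE [P2→P gives 3>1]
(B,P): not NE [P1→C gives 6>3; P2→Q gives 3>0]
(B,Q): not NE [P1→A gives 8>6]
(C,P): NE
(C,Q): not NE [P1→A gives 8>4; P2→P gives 9>7]
(D,P): not NE [P1→C gives 6>5]
(D,Q): not NE [P1→A gives 8>3; P2→P gives 6>3]

NE set: (C,P)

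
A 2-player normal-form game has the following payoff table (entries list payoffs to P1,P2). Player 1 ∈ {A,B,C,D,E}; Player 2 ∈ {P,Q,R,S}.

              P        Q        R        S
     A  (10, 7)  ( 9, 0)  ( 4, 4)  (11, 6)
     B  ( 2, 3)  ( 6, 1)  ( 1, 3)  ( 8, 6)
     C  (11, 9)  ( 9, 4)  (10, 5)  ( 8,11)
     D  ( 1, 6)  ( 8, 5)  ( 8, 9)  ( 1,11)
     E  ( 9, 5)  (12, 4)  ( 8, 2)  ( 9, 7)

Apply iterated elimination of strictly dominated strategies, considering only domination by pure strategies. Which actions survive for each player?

P1 drop B (A beats it: P:10>2 Q:9>6 R:4>1 S:11>8)
P1 drop D (C beats it: P:11>1 Q:9>8 R:10>8 S:8>1)
P2 drop Q (P beats it: A:7>0 C:9>4 E:5>4)
P2 drop R (P beats it: A:7>4 C:9>5 E:5>2)
P1 drop E (A beats it: P:10>9 S:11>9)
P1→{A,C} P2→{P,S}

IESDS → P1:{A,C} P2:{P,S}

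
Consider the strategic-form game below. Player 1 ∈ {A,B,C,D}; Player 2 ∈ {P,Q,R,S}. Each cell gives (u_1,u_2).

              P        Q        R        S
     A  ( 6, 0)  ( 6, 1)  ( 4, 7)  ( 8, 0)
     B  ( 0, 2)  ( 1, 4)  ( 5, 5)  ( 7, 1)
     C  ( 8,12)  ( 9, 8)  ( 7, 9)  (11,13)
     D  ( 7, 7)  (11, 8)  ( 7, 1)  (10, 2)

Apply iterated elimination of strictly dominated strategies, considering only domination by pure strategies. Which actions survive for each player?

P1 drop A (C beats it: P:8>6 Q:9>6 R:7>4 S:11>8)
P1 drop B (C beats it: P:8>0 Q:9>1 R:7>5 S:11>7)
P2 drop R (P beats it: C:12>9 D:7>1)
P1→{C,D} P2→{P,Q,S}

Survivors P1:{C,D} P2:{P,Q,S}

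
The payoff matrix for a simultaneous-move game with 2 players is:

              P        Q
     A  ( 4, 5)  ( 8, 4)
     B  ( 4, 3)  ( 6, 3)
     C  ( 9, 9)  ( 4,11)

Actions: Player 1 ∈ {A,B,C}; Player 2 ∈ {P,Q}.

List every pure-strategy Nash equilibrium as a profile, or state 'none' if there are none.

PSNE: ∅

(A,P): not NE [P1→C gives 9>4]
(A,Q): not NE [P2→P gives 5>4]
(B,P): not NE [P1→C gives 9>4]
(B,Q): not NE [P1→A gives 8>6]
(C,P): not NE [P2→Q gives 11>9]
(C,Q): not NE [P1→A gives 8>4]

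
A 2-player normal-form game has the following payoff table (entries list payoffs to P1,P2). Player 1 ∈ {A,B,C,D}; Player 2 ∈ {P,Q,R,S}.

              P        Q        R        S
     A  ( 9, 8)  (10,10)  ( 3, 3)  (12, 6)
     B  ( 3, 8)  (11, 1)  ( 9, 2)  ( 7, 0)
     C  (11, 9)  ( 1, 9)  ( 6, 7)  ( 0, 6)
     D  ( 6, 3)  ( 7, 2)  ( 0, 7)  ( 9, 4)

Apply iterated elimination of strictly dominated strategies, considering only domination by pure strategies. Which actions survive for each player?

P1 drop D (A beats it: P:9>6 Q:10>7 R:3>0 S:12>9)
P2 drop R (P beats it: A:8>3 B:8>2 C:9>7)
P2 drop S (P beats it: A:8>6 B:8>0 C:9>6)
P1→{A,B,C} P2→{P,Q}

IESDS → P1:{A,B,C} P2:{P,Q}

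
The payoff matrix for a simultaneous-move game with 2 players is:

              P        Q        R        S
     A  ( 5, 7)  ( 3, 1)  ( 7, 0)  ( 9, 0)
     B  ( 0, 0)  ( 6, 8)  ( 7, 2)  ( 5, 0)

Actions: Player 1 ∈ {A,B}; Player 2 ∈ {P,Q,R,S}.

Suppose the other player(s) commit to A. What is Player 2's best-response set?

BR_2 = {P}

u_2(P vs A) = 7
u_2(Q vs A) = 1
u_2(R vs A) = 0
u_2(S vs A) = 0
max payoff 7 at {P}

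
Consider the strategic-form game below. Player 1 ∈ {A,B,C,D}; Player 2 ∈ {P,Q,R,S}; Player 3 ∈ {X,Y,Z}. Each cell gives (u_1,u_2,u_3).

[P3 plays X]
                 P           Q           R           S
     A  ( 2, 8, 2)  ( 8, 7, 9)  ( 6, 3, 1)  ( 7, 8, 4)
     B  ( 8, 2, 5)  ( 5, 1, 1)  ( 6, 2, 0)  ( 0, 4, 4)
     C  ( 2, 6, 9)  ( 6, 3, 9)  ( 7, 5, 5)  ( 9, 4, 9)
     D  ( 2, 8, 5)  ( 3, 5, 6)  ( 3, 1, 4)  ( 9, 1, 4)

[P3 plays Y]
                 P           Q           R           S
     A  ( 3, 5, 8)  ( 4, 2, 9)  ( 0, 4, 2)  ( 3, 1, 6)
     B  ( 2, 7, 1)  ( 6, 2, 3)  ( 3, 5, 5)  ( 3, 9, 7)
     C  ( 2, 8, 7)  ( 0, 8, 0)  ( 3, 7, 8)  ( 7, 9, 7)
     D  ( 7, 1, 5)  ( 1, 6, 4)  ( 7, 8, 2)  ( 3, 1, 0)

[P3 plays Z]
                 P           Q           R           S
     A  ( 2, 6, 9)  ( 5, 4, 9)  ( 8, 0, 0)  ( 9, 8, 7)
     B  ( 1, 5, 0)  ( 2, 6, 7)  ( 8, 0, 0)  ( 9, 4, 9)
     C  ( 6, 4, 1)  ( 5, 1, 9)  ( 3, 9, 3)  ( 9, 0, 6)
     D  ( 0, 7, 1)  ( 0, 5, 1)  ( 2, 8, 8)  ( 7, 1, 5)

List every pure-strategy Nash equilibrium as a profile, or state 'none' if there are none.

PSNE = {(A,S,Z)}

(A,P,X): not NE [P1→B gives 8>2; P3→Z gives 9>2]
(A,P,Y): not NE [P1→D gives 7>3; P3→Z gives 9>8]
(A,P,Z): not NE [P1→C gives 6>2; P2→S gives 8>6]
(A,Q,X): not NE [P2→S gives 8>7]
(A,Q,Y): not NE [P1→B gives 6>4; P2→P gives 5>2]
(A,Q,Z): not NE [P2→S gives 8>4]
(A,R,X): not NE [P1→C gives 7>6; P2→S gives 8>3; P3→Y gives 2>1]
(A,R,Y): not NE [P1→D gives 7>0; P2→P gives 5>4]
(A,R,Z): not NE [P2→S gives 8>0; P3→Y gives 2>0]
(A,S,X): not NE [P1→D gives 9>7; P3→Z gives 7>4]
(A,S,Y): not NE [P1→C gives 7>3; P2→P gives 5>1; P3→Z gives 7>6]
(A,S,Z): NE
(B,P,X): not NE [P2→S gives 4>2]
(B,P,Y): not NE [P1→D gives 7>2; P2→S gives 9>7; P3→X gives 5>1]
(B,P,Z): not NE [P1→C gives 6>1; P2→Q gives 6>5; P3→X gives 5>0]
(B,Q,X): not NE [P1→A gives 8>5; P2→S gives 4>1; P3→Z gives 7>1]
(B,Q,Y): not NE [P2→S gives 9>2; P3→Z gives 7>3]
(B,Q,Z): not NE [P1→C gives 5>2]
(B,R,X): not NE [P1→C gives 7>6; P2→S gives 4>2; P3→Y gives 5>0]
(B,R,Y): not NE [P1→D gives 7>3; P2→S gives 9>5]
(B,R,Z): not NE [P2→Q gives 6>0; P3→Y gives 5>0]
(B,S,X): not NE [P1→D gives 9>0; P3→Z gives 9>4]
(B,S,Y): not NE [P1→C gives 7>3; P3→Z gives 9>7]
(B,S,Z): not NE [P2→Q gives 6>4]
(C,P,X): not NE [P1→B gives 8>2]
(C,P,Y): not NE [P1→D gives 7>2; P2→S gives 9>8; P3→X gives 9>7]
(C,P,Z): not NE [P2→R gives 9>4; P3→X gives 9>1]
(C,Q,X): not NE [P1→A gives 8>6; P2→P gives 6>3]
(C,Q,Y): not NE [P1→B gives 6>0; P2→S gives 9>8; P3→Z gives 9>0]
(C,Q,Z): not NE [P2→R gives 9>1]
(C,R,X): not NE [P2→P gives 6>5; P3→Y gives 8>5]
(C,R,Y): not NE [P1→D gives 7>3; P2→S gives 9>7]
(C,R,Z): not NE [P1→B gives 8>3; P3→Y gives 8>3]
(C,S,X): not NE [P2→P gives 6>4]
(C,S,Y): not NE [P3→X gives 9>7]
(C,S,Z): not NE [P2→R gives 9>0; P3→X gives 9>6]
(D,P,X): not NE [P1→B gives 8>2]
(D,P,Y): not NE [P2→R gives 8>1]
(D,P,Z): not NE [P1→C gives 6>0; P2→R gives 8>7; P3→Y gives 5>1]
(D,Q,X): not NE [P1→A gives 8>3; P2→P gives 8>5]
(D,Q,Y): not NE [P1→B gives 6>1; P2→R gives 8>6; P3→X gives 6>4]
(D,Q,Z): not NE [P1→C gives 5>0; P2→R gives 8>5; P3→X gives 6>1]
(D,R,X): not NE [P1→C gives 7>3; P2→P gives 8>1; P3→Z gives 8>4]
(D,R,Y): not NE [P3→Z gives 8>2]
(D,R,Z): not NE [P1→B gives 8>2]
(D,S,X): not NE [P2→P gives 8>1; P3→Z gives 5>4]
(D,S,Y): not NE [P1→C gives 7>3; P2→R gives 8>1; P3→Z gives 5>0]
(D,S,Z): not NE [P1→C gives 9>7; P2→R gives 8>1]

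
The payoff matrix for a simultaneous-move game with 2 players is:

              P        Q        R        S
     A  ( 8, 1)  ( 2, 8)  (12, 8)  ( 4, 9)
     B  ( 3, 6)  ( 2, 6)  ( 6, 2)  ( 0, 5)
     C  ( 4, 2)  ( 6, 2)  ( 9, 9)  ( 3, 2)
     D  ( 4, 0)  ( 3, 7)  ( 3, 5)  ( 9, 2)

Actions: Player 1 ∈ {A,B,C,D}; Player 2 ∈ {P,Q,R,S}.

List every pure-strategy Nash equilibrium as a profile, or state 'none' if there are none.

(A,P): not NE [P2→S gives 9>1]
(A,Q): not NE [P1→C gives 6>2; P2→S gives 9>8]
(A,R): not NE [P2→S gives 9>8]
(A,S): not NE [P1→D gives 9>4]
(B,P): not NE [P1→A gives 8>3]
(B,Q): not NE [P1→C gives 6>2]
(B,R): not NE [P1→A gives 12>6; P2→Q gives 6>2]
(B,S): not NE [P1→D gives 9>0; P2→Q gives 6>5]
(C,P): not NE [P1→A gives 8>4; P2→R gives 9>2]
(C,Q): not NE [P2→R gives 9>2]
(C,R): not NE [P1→A gives 12>9]
(C,S): not NE [P1→D gives 9>3; P2→R gives 9>2]
(D,P): not NE [P1→A gives 8>4; P2→Q gives 7>0]
(D,Q): not NE [P1→C gives 6>3]
(D,R): not NE [P1→A gives 12>3; P2→Q gives 7>5]
(D,S): not NE [P2→Q gives 7>2]

Equilibria: none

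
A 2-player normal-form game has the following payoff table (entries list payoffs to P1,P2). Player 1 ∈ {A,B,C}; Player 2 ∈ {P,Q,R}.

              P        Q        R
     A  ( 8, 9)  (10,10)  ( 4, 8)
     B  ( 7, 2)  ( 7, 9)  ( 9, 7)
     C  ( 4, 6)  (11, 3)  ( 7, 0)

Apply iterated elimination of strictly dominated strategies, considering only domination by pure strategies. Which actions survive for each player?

Survivors P1:{A,C} P2:{P,Q}

P2 drop R (Q beats it: A:10>8 B:9>7 C:3>0)
P1 drop B (A beats it: P:8>7 Q:10>7)
P1→{A,C} P2→{P,Q}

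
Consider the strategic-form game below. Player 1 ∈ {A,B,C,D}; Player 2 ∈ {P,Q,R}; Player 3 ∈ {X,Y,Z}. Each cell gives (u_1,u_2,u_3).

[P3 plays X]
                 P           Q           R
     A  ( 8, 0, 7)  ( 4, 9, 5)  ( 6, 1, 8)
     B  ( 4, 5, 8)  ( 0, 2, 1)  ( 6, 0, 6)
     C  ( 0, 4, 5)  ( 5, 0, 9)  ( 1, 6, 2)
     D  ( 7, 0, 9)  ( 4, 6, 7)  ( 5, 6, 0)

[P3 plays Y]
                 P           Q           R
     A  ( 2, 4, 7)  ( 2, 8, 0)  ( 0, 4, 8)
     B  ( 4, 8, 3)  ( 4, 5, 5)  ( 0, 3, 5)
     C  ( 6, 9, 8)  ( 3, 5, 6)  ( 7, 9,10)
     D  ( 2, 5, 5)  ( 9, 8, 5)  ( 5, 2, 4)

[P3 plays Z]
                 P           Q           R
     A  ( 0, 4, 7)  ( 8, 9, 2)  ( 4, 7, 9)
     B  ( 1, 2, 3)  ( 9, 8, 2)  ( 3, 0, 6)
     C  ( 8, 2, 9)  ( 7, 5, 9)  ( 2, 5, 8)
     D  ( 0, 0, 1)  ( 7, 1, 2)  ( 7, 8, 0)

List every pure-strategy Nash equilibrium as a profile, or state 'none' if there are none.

Nash profiles: (C,R,Y)

(A,P,X): not NE [P2→Q gives 9>0]
(A,P,Y): not NE [P1→C gives 6>2; P2→Q gives 8>4]
(A,P,Z): not NE [P1→C gives 8>0; P2→Q gives 9>4]
(A,Q,X): not NE [P1→C gives 5>4]
(A,Q,Y): not NE [P1→D gives 9>2; P3→X gives 5>0]
(A,Q,Z): not NE [P1→B gives 9>8; P3→X gives 5>2]
(A,R,X): not NE [P2→Q gives 9>1; P3→Z gives 9>8]
(A,R,Y): not NE [P1→C gives 7>0; P2→Q gives 8>4; P3→Z gives 9>8]
(A,R,Z): not NE [P1→D gives 7>4; P2→Q gives 9>7]
(B,P,X): not NE [P1→A gives 8>4]
(B,P,Y): not NE [P1→C gives 6>4; P3→X gives 8>3]
(B,P,Z): not NE [P1→C gives 8>1; P2→Q gives 8>2; P3→X gives 8>3]
(B,Q,X): not NE [P1→C gives 5>0; P2→P gives 5>2; P3→Y gives 5>1]
(B,Q,Y): not NE [P1→D gives 9>4; P2→P gives 8>5]
(B,Q,Z): not NE [P3→Y gives 5>2]
(B,R,X): not NE [P2→P gives 5>0]
(B,R,Y): not NE [P1→C gives 7>0; P2→P gives 8>3; P3→Z gives 6>5]
(B,R,Z): not NE [P1→D gives 7>3; P2→Q gives 8>0]
(C,P,X): not NE [P1→A gives 8>0; P2→R gives 6>4; P3→Z gives 9>5]
(C,P,Y): not NE [P3→Z gives 9>8]
(C,P,Z): not NE [P2→R gives 5>2]
(C,Q,X): not NE [P2→R gives 6>0]
(C,Q,Y): not NE [P1→D gives 9>3; P2→R gives 9>5; P3→Z gives 9>6]
(C,Q,Z): not NE [P1→B gives 9>7]
(C,R,X): not NE [P1→B gives 6>1; P3→Y gives 10>2]
(C,R,Y): NE
(C,R,Z): not NE [P1→D gives 7>2; P3→Y gives 10>8]
(D,P,X): not NE [P1→A gives 8>7; P2→R gives 6>0]
(D,P,Y): not NE [P1→C gives 6>2; P2→Q gives 8>5; P3→X gives 9>5]
(D,P,Z): not NE [P1→C gives 8>0; P2→R gives 8>0; P3→X gives 9>1]
(D,Q,X): not NE [P1→C gives 5>4]
(D,Q,Y): not NE [P3→X gives 7>5]
(D,Q,Z): not NE [P1→B gives 9>7; P2→R gives 8>1; P3→X gives 7>2]
(D,R,X): not NE [P1→B gives 6>5; P3→Y gives 4>0]
(D,R,Y): not NE [P1→C gives 7>5; P2→Q gives 8>2]
(D,R,Z): not NE [P3→Y gives 4>0]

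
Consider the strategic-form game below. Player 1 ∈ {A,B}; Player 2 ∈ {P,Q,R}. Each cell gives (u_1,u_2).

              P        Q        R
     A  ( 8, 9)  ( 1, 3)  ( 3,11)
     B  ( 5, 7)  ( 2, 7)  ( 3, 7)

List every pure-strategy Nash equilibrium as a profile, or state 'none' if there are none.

Nash profiles: (A,R), (B,Q), (B,R)

(A,P): not NE [P2→R gives 11>9]
(A,Q): not NE [P1→B gives 2>1; P2→R gives 11>3]
(A,R): NE
(B,P): not NE [P1→A gives 8>5]
(B,Q): NE
(B,R): NE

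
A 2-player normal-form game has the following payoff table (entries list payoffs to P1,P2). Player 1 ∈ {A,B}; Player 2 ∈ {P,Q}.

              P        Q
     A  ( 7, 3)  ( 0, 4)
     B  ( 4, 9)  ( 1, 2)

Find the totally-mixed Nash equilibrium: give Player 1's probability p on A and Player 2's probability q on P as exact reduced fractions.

(p,q) = (7/8, 1/4)

P1 indiff ⇒ q·7+(1-q)·0 = q·4+(1-q)·1 ⇒ q(3) = (1-q)(1) ⇒ q = 1/4
P2 indiff ⇒ p·3+(1-p)·9 = p·4+(1-p)·2 ⇒ p(-1) = (1-p)(-7) ⇒ p = 7/8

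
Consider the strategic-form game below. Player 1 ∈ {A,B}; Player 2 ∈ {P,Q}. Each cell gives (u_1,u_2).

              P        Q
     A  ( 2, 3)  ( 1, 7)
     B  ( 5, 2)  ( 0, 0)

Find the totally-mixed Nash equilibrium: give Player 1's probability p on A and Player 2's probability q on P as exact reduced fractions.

P1 indiff ⇒ q·2+(1-q)·1 = q·5+(1-q)·0 ⇒ q(-3) = (1-q)(-1) ⇒ q = 1/4
P2 indiff ⇒ p·3+(1-p)·2 = p·7+(1-p)·0 ⇒ p(-4) = (1-p)(-2) ⇒ p = 1/3

P1 mixes 1/3 on A; P2 mixes 1/4 on P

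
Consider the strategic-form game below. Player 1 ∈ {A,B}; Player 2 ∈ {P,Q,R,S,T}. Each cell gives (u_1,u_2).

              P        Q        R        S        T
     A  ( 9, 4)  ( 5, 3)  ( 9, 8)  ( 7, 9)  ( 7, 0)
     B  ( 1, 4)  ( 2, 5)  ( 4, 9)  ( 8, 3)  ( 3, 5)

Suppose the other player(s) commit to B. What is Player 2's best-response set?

argmax u_2 = {R}

u_2(P vs B) = 4
u_2(Q vs B) = 5
u_2(R vs B) = 9
u_2(S vs B) = 3
u_2(T vs B) = 5
max payoff 9 at {R}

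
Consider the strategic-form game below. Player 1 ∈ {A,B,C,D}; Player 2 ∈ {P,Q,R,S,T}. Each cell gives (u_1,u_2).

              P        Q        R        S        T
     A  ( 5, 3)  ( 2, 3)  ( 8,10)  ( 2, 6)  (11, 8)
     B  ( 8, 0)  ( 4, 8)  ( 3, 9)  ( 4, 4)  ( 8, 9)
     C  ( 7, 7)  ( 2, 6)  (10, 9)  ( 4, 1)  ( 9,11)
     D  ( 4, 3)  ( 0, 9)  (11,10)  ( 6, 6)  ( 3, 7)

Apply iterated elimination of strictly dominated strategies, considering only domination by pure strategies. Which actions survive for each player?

P2 drop P (R beats it: A:10>3 B:9>0 C:9>7 D:10>3)
P2 drop Q (R beats it: A:10>3 B:9>8 C:9>6 D:10>9)
P2 drop S (R beats it: A:10>6 B:9>4 C:9>1 D:10>6)
P1 drop B (A beats it: R:8>3 T:11>8)
P1→{A,C,D} P2→{R,T}

IESDS → P1:{A,C,D} P2:{R,T}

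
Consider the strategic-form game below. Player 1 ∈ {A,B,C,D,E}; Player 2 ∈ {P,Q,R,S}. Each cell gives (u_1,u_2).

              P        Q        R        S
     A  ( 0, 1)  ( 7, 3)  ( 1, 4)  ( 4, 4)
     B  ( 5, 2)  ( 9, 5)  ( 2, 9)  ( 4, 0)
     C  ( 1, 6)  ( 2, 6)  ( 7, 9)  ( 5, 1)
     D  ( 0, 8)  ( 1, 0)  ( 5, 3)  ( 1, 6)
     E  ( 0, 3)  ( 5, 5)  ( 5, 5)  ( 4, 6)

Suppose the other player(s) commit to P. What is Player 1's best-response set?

BR_1 = {B}

u_1(A vs P) = 0
u_1(B vs P) = 5
u_1(C vs P) = 1
u_1(D vs P) = 0
u_1(E vs P) = 0
max payoff 5 at {B}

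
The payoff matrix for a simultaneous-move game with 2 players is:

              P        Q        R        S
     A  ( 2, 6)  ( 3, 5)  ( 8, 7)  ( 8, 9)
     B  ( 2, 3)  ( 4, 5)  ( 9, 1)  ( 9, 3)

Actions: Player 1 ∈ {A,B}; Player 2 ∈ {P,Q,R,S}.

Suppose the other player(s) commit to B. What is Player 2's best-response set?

u_2(P vs B) = 3
u_2(Q vs B) = 5
u_2(R vs B) = 1
u_2(S vs B) = 3
max payoff 5 at {Q}

P2 best: {Q}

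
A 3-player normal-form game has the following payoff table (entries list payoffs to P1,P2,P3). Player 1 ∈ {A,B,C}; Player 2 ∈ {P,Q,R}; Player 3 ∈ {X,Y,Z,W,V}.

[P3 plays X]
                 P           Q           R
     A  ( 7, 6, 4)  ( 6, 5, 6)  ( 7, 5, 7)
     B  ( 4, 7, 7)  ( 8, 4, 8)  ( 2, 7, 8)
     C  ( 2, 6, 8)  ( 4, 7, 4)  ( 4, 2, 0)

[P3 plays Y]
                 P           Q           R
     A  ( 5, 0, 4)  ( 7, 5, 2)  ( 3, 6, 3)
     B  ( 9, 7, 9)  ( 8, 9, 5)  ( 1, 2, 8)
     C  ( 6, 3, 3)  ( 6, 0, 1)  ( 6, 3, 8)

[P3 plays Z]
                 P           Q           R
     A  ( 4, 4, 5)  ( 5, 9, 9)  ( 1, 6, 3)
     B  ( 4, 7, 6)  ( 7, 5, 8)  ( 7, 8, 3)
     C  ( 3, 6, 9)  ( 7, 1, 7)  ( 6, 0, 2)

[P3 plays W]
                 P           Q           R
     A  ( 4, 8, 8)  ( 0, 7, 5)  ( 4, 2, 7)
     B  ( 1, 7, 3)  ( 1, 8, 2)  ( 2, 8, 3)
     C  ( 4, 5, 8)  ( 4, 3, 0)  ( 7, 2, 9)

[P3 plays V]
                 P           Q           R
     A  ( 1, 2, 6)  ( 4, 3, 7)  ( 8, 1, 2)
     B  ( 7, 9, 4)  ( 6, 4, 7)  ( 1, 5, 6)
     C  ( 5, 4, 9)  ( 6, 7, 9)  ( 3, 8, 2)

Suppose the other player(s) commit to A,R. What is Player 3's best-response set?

P3 best: {X,W}

u_3(X vs A,R) = 7
u_3(Y vs A,R) = 3
u_3(Z vs A,R) = 3
u_3(W vs A,R) = 7
u_3(V vs A,R) = 2
max payoff 7 at {X,W}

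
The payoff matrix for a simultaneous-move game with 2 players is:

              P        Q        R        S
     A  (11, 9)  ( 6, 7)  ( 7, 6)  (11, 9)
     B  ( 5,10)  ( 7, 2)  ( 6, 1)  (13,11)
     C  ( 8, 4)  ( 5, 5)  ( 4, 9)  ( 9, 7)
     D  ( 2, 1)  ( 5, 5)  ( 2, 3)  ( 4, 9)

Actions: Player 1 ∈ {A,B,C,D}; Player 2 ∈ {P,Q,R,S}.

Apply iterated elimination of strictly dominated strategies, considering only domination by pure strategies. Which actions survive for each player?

Remaining: P1:{A,B} P2:{P,S}

P1 drop C (A beats it: P:11>8 Q:6>5 R:7>4 S:11>9)
P1 drop D (A beats it: P:11>2 Q:6>5 R:7>2 S:11>4)
P2 drop Q (P beats it: A:9>7 B:10>2)
P2 drop R (P beats it: A:9>6 B:10>1)
P1→{A,B} P2→{P,S}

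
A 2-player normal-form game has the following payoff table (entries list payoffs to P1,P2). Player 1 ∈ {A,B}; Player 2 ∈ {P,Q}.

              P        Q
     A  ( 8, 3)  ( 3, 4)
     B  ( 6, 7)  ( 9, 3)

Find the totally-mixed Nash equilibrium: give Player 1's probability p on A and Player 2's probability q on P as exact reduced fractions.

p=4/5, q=3/4

P1 indiff ⇒ q·8+(1-q)·3 = q·6+(1-q)·9 ⇒ q(2) = (1-q)(6) ⇒ q = 3/4
P2 indiff ⇒ p·3+(1-p)·7 = p·4+(1-p)·3 ⇒ p(-1) = (1-p)(-4) ⇒ p = 4/5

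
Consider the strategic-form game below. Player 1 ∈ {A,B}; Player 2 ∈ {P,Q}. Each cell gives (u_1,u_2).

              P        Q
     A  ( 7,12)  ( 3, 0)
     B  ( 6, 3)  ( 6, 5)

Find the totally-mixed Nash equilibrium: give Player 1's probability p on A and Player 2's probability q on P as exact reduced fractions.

P1 mixes 1/7 on A; P2 mixes 3/4 on P

P1 indiff ⇒ q·7+(1-q)·3 = q·6+(1-q)·6 ⇒ q(1) = (1-q)(3) ⇒ q = 3/4
P2 indiff ⇒ p·12+(1-p)·3 = p·0+(1-p)·5 ⇒ p(12) = (1-p)(2) ⇒ p = 1/7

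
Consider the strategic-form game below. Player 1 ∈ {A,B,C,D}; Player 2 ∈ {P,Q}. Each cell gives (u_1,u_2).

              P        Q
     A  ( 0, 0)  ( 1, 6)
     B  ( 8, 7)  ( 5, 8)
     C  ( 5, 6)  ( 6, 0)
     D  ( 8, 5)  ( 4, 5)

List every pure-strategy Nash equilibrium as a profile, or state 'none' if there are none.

NE set: (D,P)

(A,P): not NE [P1→D gives 8>0; P2→Q gives 6>0]
(A,Q): not NE [P1→C gives 6>1]
(B,P): not NE [P2→Q gives 8>7]
(B,Q): not NE [P1→C gives 6>5]
(C,P): not NE [P1→D gives 8>5]
(C,Q): not NE [P2→P gives 6>0]
(D,P): NE
(D,Q): not NE [P1→C gives 6>4]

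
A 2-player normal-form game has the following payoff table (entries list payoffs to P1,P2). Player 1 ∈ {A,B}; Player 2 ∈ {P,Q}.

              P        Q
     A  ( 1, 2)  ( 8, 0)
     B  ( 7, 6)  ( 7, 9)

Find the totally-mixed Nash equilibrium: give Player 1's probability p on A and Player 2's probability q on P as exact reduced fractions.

P1 indiff ⇒ q·1+(1-q)·8 = q·7+(1-q)·7 ⇒ q(-6) = (1-q)(-1) ⇒ q = 1/7
P2 indiff ⇒ p·2+(1-p)·6 = p·0+(1-p)·9 ⇒ p(2) = (1-p)(3) ⇒ p = 3/5

p=3/5, q=1/7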